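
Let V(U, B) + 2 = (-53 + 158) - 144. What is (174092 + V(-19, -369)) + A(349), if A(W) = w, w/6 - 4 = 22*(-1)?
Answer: 173943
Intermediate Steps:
V(U, B) = -41 (V(U, B) = -2 + ((-53 + 158) - 144) = -2 + (105 - 144) = -2 - 39 = -41)
w = -108 (w = 24 + 6*(22*(-1)) = 24 + 6*(-22) = 24 - 132 = -108)
A(W) = -108
(174092 + V(-19, -369)) + A(349) = (174092 - 41) - 108 = 174051 - 108 = 173943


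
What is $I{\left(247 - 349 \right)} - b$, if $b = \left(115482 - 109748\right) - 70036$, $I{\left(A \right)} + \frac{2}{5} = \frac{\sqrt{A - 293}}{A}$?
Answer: $\frac{321508}{5} - \frac{i \sqrt{395}}{102} \approx 64302.0 - 0.19485 i$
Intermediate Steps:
$I{\left(A \right)} = - \frac{2}{5} + \frac{\sqrt{-293 + A}}{A}$ ($I{\left(A \right)} = - \frac{2}{5} + \frac{\sqrt{A - 293}}{A} = - \frac{2}{5} + \frac{\sqrt{-293 + A}}{A}$)
$b = -64302$ ($b = 5734 - 70036 = -64302$)
$I{\left(247 - 349 \right)} - b = \left(- \frac{2}{5} + \frac{\sqrt{-293 + \left(247 - 349\right)}}{247 - 349}\right) - -64302 = \left(- \frac{2}{5} + \frac{\sqrt{-293 - 102}}{-102}\right) + 64302 = \left(- \frac{2}{5} - \frac{\sqrt{-395}}{102}\right) + 64302 = \left(- \frac{2}{5} - \frac{i \sqrt{395}}{102}\right) + 64302 = \frac{321508}{5} - \frac{i \sqrt{395}}{102}$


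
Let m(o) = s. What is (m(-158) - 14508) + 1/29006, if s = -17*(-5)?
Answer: -418353537/29006 ≈ -14423.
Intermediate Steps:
s = 85
m(o) = 85
(m(-158) - 14508) + 1/29006 = (85 - 14508) + 1/29006 = -14423 + 1/29006 = -418353537/29006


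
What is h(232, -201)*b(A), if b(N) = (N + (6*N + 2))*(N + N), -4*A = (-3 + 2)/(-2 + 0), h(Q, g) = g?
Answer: 1809/32 ≈ 56.531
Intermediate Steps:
A = -1/8 (A = -(-3 + 2)/(4*(-2 + 0)) = -(-1)/(4*(-2)) = -(-1)*(-1)/(4*2) = -1/4*1/2 = -1/8 ≈ -0.12500)
b(N) = 2*N*(2 + 7*N) (b(N) = (N + (2 + 6*N))*(2*N) = (2 + 7*N)*(2*N) = 2*N*(2 + 7*N))
h(232, -201)*b(A) = -402*(-1)*(2 + 7*(-1/8))/8 = -402*(-1)*(2 - 7/8)/8 = -402*(-1)*9/(8*8) = -201*(-9/32) = 1809/32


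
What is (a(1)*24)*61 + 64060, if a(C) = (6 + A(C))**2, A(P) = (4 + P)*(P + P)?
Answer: 438844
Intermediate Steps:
A(P) = 2*P*(4 + P) (A(P) = (4 + P)*(2*P) = 2*P*(4 + P))
a(C) = (6 + 2*C*(4 + C))**2
(a(1)*24)*61 + 64060 = ((4*(3 + 1*(4 + 1))**2)*24)*61 + 64060 = ((4*(3 + 1*5)**2)*24)*61 + 64060 = ((4*(3 + 5)**2)*24)*61 + 64060 = ((4*8**2)*24)*61 + 64060 = ((4*64)*24)*61 + 64060 = (256*24)*61 + 64060 = 6144*61 + 64060 = 374784 + 64060 = 438844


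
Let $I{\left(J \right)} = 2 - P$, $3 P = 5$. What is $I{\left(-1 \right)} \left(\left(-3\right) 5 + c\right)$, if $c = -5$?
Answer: $- \frac{20}{3} \approx -6.6667$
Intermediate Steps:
$P = \frac{5}{3}$ ($P = \frac{1}{3} \cdot 5 = \frac{5}{3} \approx 1.6667$)
$I{\left(J \right)} = \frac{1}{3}$ ($I{\left(J \right)} = 2 - \frac{5}{3} = \frac{1}{3}$)
$I{\left(-1 \right)} \left(\left(-3\right) 5 + c\right) = \frac{\left(-3\right) 5 - 5}{3} = \frac{-15 - 5}{3} = \frac{1}{3} \left(-20\right) = - \frac{20}{3}$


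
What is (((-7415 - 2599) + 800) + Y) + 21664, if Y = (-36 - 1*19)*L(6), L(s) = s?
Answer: 12120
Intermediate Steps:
Y = -330 (Y = (-36 - 1*19)*6 = (-36 - 19)*6 = -55*6 = -330)
(((-7415 - 2599) + 800) + Y) + 21664 = (((-7415 - 2599) + 800) - 330) + 21664 = ((-10014 + 800) - 330) + 21664 = (-9214 - 330) + 21664 = -9544 + 21664 = 12120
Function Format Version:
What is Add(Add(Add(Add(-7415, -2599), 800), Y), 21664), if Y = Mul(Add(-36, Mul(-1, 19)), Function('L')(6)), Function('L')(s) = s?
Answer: 12120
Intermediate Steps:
Y = -330 (Y = Mul(Add(-36, Mul(-1, 19)), 6) = Mul(Add(-36, -19), 6) = Mul(-55, 6) = -330)
Add(Add(Add(Add(-7415, -2599), 800), Y), 21664) = Add(Add(Add(Add(-7415, -2599), 800), -330), 21664) = Add(Add(Add(-10014, 800), -330), 21664) = Add(Add(-9214, -330), 21664) = Add(-9544, 21664) = 12120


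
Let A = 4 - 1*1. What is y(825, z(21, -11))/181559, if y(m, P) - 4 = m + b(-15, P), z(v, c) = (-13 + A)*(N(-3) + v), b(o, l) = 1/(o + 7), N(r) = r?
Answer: 6631/1452472 ≈ 0.0045653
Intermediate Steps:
A = 3 (A = 4 - 1 = 3)
b(o, l) = 1/(7 + o)
z(v, c) = 30 - 10*v (z(v, c) = (-13 + 3)*(-3 + v) = -10*(-3 + v) = 30 - 10*v)
y(m, P) = 31/8 + m (y(m, P) = 4 + (m + 1/(7 - 15)) = 4 + (m + 1/(-8)) = 4 + (m - ⅛) = 4 + (-⅛ + m) = 31/8 + m)
y(825, z(21, -11))/181559 = (31/8 + 825)/181559 = (6631/8)*(1/181559) = 6631/1452472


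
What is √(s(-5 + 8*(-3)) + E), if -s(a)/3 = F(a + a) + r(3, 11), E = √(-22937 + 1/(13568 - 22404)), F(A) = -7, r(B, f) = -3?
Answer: √(265080 + 282*I*√22519037)/94 ≈ 9.6019 + 7.8865*I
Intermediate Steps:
E = 3*I*√22519037/94 (E = √(-22937 + 1/(-8836)) = √(-22937 - 1/8836) = √(-202671333/8836) = 3*I*√22519037/94 ≈ 151.45*I)
s(a) = 30 (s(a) = -3*(-7 - 3) = -3*(-10) = 30)
√(s(-5 + 8*(-3)) + E) = √(30 + 3*I*√22519037/94)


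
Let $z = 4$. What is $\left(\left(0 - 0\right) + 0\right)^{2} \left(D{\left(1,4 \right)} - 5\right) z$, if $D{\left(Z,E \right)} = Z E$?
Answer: $0$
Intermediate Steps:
$D{\left(Z,E \right)} = E Z$
$\left(\left(0 - 0\right) + 0\right)^{2} \left(D{\left(1,4 \right)} - 5\right) z = \left(\left(0 - 0\right) + 0\right)^{2} \left(4 \cdot 1 - 5\right) 4 = \left(\left(0 + 0\right) + 0\right)^{2} \left(4 - 5\right) 4 = \left(0 + 0\right)^{2} \left(\left(-1\right) 4\right) = 0^{2} \left(-4\right) = 0 \left(-4\right) = 0$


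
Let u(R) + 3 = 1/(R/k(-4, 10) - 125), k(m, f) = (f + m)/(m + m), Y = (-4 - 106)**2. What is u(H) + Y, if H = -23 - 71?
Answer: 12100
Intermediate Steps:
H = -94
Y = 12100 (Y = (-110)**2 = 12100)
k(m, f) = (f + m)/(2*m) (k(m, f) = (f + m)/((2*m)) = (f + m)*(1/(2*m)) = (f + m)/(2*m))
u(R) = -3 + 1/(-125 - 4*R/3) (u(R) = -3 + 1/(R/(((1/2)*(10 - 4)/(-4))) - 125) = -3 + 1/(R/(((1/2)*(-1/4)*6)) - 125) = -3 + 1/(R/(-3/4) - 125) = -3 + 1/(R*(-4/3) - 125) = -3 + 1/(-4*R/3 - 125) = -3 + 1/(-125 - 4*R/3))
u(H) + Y = 12*(-94 - 1*(-94))/(375 + 4*(-94)) + 12100 = 12*(-94 + 94)/(375 - 376) + 12100 = 12*0/(-1) + 12100 = 12*(-1)*0 + 12100 = 0 + 12100 = 12100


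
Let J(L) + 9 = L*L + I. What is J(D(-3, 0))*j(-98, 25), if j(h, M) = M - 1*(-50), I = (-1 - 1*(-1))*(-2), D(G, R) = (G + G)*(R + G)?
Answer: 23625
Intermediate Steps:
D(G, R) = 2*G*(G + R) (D(G, R) = (2*G)*(G + R) = 2*G*(G + R))
I = 0 (I = (-1 + 1)*(-2) = 0*(-2) = 0)
j(h, M) = 50 + M (j(h, M) = M + 50 = 50 + M)
J(L) = -9 + L² (J(L) = -9 + (L*L + 0) = -9 + (L² + 0) = -9 + L²)
J(D(-3, 0))*j(-98, 25) = (-9 + (2*(-3)*(-3 + 0))²)*(50 + 25) = (-9 + (2*(-3)*(-3))²)*75 = (-9 + 18²)*75 = (-9 + 324)*75 = 315*75 = 23625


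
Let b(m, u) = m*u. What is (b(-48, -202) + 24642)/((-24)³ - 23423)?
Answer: -34338/37247 ≈ -0.92190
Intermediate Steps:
(b(-48, -202) + 24642)/((-24)³ - 23423) = (-48*(-202) + 24642)/((-24)³ - 23423) = (9696 + 24642)/(-13824 - 23423) = 34338/(-37247) = 34338*(-1/37247) = -34338/37247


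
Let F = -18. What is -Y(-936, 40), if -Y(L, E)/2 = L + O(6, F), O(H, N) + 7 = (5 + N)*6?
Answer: -2042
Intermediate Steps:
O(H, N) = 23 + 6*N (O(H, N) = -7 + (5 + N)*6 = -7 + (30 + 6*N) = 23 + 6*N)
Y(L, E) = 170 - 2*L (Y(L, E) = -2*(L + (23 + 6*(-18))) = -2*(L + (23 - 108)) = -2*(L - 85) = -2*(-85 + L) = 170 - 2*L)
-Y(-936, 40) = -(170 - 2*(-936)) = -(170 + 1872) = -1*2042 = -2042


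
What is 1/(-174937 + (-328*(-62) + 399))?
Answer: -1/154202 ≈ -6.4850e-6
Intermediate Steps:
1/(-174937 + (-328*(-62) + 399)) = 1/(-174937 + (20336 + 399)) = 1/(-174937 + 20735) = 1/(-154202) = -1/154202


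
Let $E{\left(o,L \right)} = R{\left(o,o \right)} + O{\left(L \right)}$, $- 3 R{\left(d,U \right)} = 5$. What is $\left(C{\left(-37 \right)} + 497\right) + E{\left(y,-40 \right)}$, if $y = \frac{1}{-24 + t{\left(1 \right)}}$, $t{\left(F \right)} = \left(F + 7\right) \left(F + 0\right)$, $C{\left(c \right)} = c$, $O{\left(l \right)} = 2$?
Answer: $\frac{1381}{3} \approx 460.33$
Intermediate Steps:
$R{\left(d,U \right)} = - \frac{5}{3}$ ($R{\left(d,U \right)} = \left(- \frac{1}{3}\right) 5 = - \frac{5}{3}$)
$t{\left(F \right)} = F \left(7 + F\right)$ ($t{\left(F \right)} = \left(7 + F\right) F = F \left(7 + F\right)$)
$y = - \frac{1}{16}$ ($y = \frac{1}{-24 + 1 \left(7 + 1\right)} = \frac{1}{-24 + 1 \cdot 8} = \frac{1}{-24 + 8} = \frac{1}{-16} = - \frac{1}{16} \approx -0.0625$)
$E{\left(o,L \right)} = \frac{1}{3}$ ($E{\left(o,L \right)} = - \frac{5}{3} + 2 = \frac{1}{3}$)
$\left(C{\left(-37 \right)} + 497\right) + E{\left(y,-40 \right)} = \left(-37 + 497\right) + \frac{1}{3} = 460 + \frac{1}{3} = \frac{1381}{3}$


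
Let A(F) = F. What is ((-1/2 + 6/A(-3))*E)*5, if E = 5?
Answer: -125/2 ≈ -62.500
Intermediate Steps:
((-1/2 + 6/A(-3))*E)*5 = ((-1/2 + 6/(-3))*5)*5 = ((-1*½ + 6*(-⅓))*5)*5 = ((-½ - 2)*5)*5 = -5/2*5*5 = -25/2*5 = -125/2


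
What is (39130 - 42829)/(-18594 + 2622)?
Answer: 1233/5324 ≈ 0.23159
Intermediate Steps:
(39130 - 42829)/(-18594 + 2622) = -3699/(-15972) = -3699*(-1/15972) = 1233/5324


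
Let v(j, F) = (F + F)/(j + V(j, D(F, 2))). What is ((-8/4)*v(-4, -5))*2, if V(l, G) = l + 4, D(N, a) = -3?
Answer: -10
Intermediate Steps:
V(l, G) = 4 + l
v(j, F) = 2*F/(4 + 2*j) (v(j, F) = (F + F)/(j + (4 + j)) = (2*F)/(4 + 2*j) = 2*F/(4 + 2*j))
((-8/4)*v(-4, -5))*2 = ((-8/4)*(-5/(2 - 4)))*2 = ((-8*¼)*(-5/(-2)))*2 = -(-10)*(-1)/2*2 = -2*5/2*2 = -5*2 = -10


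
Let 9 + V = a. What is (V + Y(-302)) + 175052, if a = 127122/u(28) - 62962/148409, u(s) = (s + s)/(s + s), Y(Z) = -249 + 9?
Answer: 44808324363/148409 ≈ 3.0192e+5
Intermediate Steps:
Y(Z) = -240
u(s) = 1 (u(s) = (2*s)/((2*s)) = (2*s)*(1/(2*s)) = 1)
a = 18865985936/148409 (a = 127122/1 - 62962/148409 = 127122*1 - 62962*1/148409 = 127122 - 62962/148409 = 18865985936/148409 ≈ 1.2712e+5)
V = 18864650255/148409 (V = -9 + 18865985936/148409 = 18864650255/148409 ≈ 1.2711e+5)
(V + Y(-302)) + 175052 = (18864650255/148409 - 240) + 175052 = 18829032095/148409 + 175052 = 44808324363/148409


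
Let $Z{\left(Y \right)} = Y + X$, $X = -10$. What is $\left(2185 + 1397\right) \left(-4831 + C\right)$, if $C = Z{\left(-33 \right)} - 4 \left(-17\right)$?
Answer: $-17215092$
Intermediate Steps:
$Z{\left(Y \right)} = -10 + Y$ ($Z{\left(Y \right)} = Y - 10 = -10 + Y$)
$C = 25$ ($C = \left(-10 - 33\right) - 4 \left(-17\right) = -43 - -68 = -43 + 68 = 25$)
$\left(2185 + 1397\right) \left(-4831 + C\right) = \left(2185 + 1397\right) \left(-4831 + 25\right) = 3582 \left(-4806\right) = -17215092$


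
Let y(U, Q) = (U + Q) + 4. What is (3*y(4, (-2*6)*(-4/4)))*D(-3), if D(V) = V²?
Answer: 540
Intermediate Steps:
y(U, Q) = 4 + Q + U (y(U, Q) = (Q + U) + 4 = 4 + Q + U)
(3*y(4, (-2*6)*(-4/4)))*D(-3) = (3*(4 + (-2*6)*(-4/4) + 4))*(-3)² = (3*(4 - (-48)/4 + 4))*9 = (3*(4 - 12*(-1) + 4))*9 = (3*(4 + 12 + 4))*9 = (3*20)*9 = 60*9 = 540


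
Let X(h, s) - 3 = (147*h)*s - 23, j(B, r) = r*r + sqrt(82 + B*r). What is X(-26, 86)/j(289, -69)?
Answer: -391249458/5671745 + 82178*I*sqrt(19859)/5671745 ≈ -68.982 + 2.0418*I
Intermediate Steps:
j(B, r) = r**2 + sqrt(82 + B*r)
X(h, s) = -20 + 147*h*s (X(h, s) = 3 + ((147*h)*s - 23) = 3 + (147*h*s - 23) = 3 + (-23 + 147*h*s) = -20 + 147*h*s)
X(-26, 86)/j(289, -69) = (-20 + 147*(-26)*86)/((-69)**2 + sqrt(82 + 289*(-69))) = (-20 - 328692)/(4761 + sqrt(82 - 19941)) = -328712/(4761 + sqrt(-19859)) = -328712/(4761 + I*sqrt(19859))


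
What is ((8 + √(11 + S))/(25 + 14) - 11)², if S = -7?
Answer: 175561/1521 ≈ 115.42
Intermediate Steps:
((8 + √(11 + S))/(25 + 14) - 11)² = ((8 + √(11 - 7))/(25 + 14) - 11)² = ((8 + √4)/39 - 11)² = ((8 + 2)*(1/39) - 11)² = (10*(1/39) - 11)² = (10/39 - 11)² = (-419/39)² = 175561/1521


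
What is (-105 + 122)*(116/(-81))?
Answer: -1972/81 ≈ -24.346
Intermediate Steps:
(-105 + 122)*(116/(-81)) = 17*(116*(-1/81)) = 17*(-116/81) = -1972/81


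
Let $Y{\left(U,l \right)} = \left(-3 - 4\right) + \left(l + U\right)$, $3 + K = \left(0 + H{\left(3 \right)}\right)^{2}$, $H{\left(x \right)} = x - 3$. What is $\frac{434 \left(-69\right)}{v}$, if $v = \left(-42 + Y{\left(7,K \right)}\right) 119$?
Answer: $\frac{1426}{255} \approx 5.5922$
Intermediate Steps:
$H{\left(x \right)} = -3 + x$
$K = -3$ ($K = -3 + \left(0 + \left(-3 + 3\right)\right)^{2} = -3 + \left(0 + 0\right)^{2} = -3 + 0^{2} = -3 + 0 = -3$)
$Y{\left(U,l \right)} = -7 + U + l$ ($Y{\left(U,l \right)} = -7 + \left(U + l\right) = -7 + U + l$)
$v = -5355$ ($v = \left(-42 - 3\right) 119 = \left(-45\right) 119 = -5355$)
$\frac{434 \left(-69\right)}{v} = \frac{434 \left(-69\right)}{-5355} = \left(-29946\right) \left(- \frac{1}{5355}\right) = \frac{1426}{255}$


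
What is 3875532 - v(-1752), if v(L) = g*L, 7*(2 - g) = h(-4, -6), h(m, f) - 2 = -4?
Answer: 27156756/7 ≈ 3.8795e+6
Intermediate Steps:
h(m, f) = -2 (h(m, f) = 2 - 4 = -2)
g = 16/7 (g = 2 - ⅐*(-2) = 2 + 2/7 = 16/7 ≈ 2.2857)
v(L) = 16*L/7
3875532 - v(-1752) = 3875532 - 16*(-1752)/7 = 3875532 - 1*(-28032/7) = 3875532 + 28032/7 = 27156756/7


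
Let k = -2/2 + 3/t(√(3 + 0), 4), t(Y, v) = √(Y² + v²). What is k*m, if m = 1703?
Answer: -1703 + 5109*√19/19 ≈ -530.92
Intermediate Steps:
k = -1 + 3*√19/19 (k = -2/2 + 3/(√((√(3 + 0))² + 4²)) = -2*½ + 3/(√((√3)² + 16)) = -1 + 3/(√(3 + 16)) = -1 + 3/(√19) = -1 + 3*(√19/19) = -1 + 3*√19/19 ≈ -0.31175)
k*m = (-1 + 3*√19/19)*1703 = -1703 + 5109*√19/19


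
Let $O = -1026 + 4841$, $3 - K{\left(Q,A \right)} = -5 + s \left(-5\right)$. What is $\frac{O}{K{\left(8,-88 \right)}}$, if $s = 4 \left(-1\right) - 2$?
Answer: $- \frac{3815}{22} \approx -173.41$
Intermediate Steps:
$s = -6$ ($s = -4 - 2 = -6$)
$K{\left(Q,A \right)} = -22$ ($K{\left(Q,A \right)} = 3 - \left(-5 - -30\right) = 3 - \left(-5 + 30\right) = 3 - 25 = -22$)
$O = 3815$
$\frac{O}{K{\left(8,-88 \right)}} = \frac{3815}{-22} = 3815 \left(- \frac{1}{22}\right) = - \frac{3815}{22}$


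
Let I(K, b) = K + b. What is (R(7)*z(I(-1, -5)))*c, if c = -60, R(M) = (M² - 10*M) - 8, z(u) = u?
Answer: -10440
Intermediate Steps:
R(M) = -8 + M² - 10*M
(R(7)*z(I(-1, -5)))*c = ((-8 + 7² - 10*7)*(-1 - 5))*(-60) = ((-8 + 49 - 70)*(-6))*(-60) = -29*(-6)*(-60) = 174*(-60) = -10440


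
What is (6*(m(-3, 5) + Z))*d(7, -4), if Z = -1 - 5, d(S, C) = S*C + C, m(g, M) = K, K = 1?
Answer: 960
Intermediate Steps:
m(g, M) = 1
d(S, C) = C + C*S (d(S, C) = C*S + C = C + C*S)
Z = -6
(6*(m(-3, 5) + Z))*d(7, -4) = (6*(1 - 6))*(-4*(1 + 7)) = (6*(-5))*(-4*8) = -30*(-32) = 960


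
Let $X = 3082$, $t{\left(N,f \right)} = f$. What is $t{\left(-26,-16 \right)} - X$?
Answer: $-3098$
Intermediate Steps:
$t{\left(-26,-16 \right)} - X = -16 - 3082 = -3098$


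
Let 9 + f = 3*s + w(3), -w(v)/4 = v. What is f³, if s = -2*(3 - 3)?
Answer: -9261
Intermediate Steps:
w(v) = -4*v
s = 0 (s = -2*0 = 0)
f = -21 (f = -9 + (3*0 - 4*3) = -9 + (0 - 12) = -9 - 12 = -21)
f³ = (-21)³ = -9261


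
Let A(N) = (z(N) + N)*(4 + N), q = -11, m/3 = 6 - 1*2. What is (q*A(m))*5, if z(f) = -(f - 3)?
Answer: -2640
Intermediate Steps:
z(f) = 3 - f (z(f) = -(-3 + f) = 3 - f)
m = 12 (m = 3*(6 - 1*2) = 3*(6 - 2) = 3*4 = 12)
A(N) = 12 + 3*N (A(N) = ((3 - N) + N)*(4 + N) = 3*(4 + N) = 12 + 3*N)
(q*A(m))*5 = -11*(12 + 3*12)*5 = -11*(12 + 36)*5 = -11*48*5 = -528*5 = -2640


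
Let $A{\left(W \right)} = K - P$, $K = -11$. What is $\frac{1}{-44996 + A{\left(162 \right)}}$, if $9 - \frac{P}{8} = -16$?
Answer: $- \frac{1}{45207} \approx -2.212 \cdot 10^{-5}$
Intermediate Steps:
$P = 200$ ($P = 72 - -128 = 72 + 128 = 200$)
$A{\left(W \right)} = -211$ ($A{\left(W \right)} = -11 - 200 = -211$)
$\frac{1}{-44996 + A{\left(162 \right)}} = \frac{1}{-44996 - 211} = \frac{1}{-45207} = - \frac{1}{45207}$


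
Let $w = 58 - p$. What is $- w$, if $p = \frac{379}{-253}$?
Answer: $- \frac{15053}{253} \approx -59.498$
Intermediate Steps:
$p = - \frac{379}{253}$ ($p = 379 \left(- \frac{1}{253}\right) = - \frac{379}{253} \approx -1.498$)
$w = \frac{15053}{253}$ ($w = 58 - - \frac{379}{253} = 58 + \frac{379}{253} = \frac{15053}{253} \approx 59.498$)
$- w = \left(-1\right) \frac{15053}{253} = - \frac{15053}{253}$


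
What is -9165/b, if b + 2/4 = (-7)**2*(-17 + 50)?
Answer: -18330/3233 ≈ -5.6697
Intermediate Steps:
b = 3233/2 (b = -1/2 + (-7)**2*(-17 + 50) = -1/2 + 49*33 = -1/2 + 1617 = 3233/2 ≈ 1616.5)
-9165/b = -9165/3233/2 = -9165*2/3233 = -18330/3233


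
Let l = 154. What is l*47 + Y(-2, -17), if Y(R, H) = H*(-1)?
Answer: 7255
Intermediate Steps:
Y(R, H) = -H
l*47 + Y(-2, -17) = 154*47 - 1*(-17) = 7238 + 17 = 7255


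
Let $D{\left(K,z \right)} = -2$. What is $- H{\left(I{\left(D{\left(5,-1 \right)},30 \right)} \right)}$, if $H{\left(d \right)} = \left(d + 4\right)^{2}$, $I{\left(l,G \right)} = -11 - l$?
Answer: $-25$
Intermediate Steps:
$H{\left(d \right)} = \left(4 + d\right)^{2}$
$- H{\left(I{\left(D{\left(5,-1 \right)},30 \right)} \right)} = - \left(4 - 9\right)^{2} = - \left(-5\right)^{2} = \left(-1\right) 25 = -25$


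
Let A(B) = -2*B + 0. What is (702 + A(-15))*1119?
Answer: 819108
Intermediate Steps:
A(B) = -2*B
(702 + A(-15))*1119 = (702 - 2*(-15))*1119 = (702 + 30)*1119 = 732*1119 = 819108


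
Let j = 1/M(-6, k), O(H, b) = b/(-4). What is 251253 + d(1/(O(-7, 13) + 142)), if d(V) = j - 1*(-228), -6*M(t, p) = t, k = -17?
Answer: 251482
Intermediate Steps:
O(H, b) = -b/4 (O(H, b) = b*(-1/4) = -b/4)
M(t, p) = -t/6
j = 1 (j = 1/(-1/6*(-6)) = 1/1 = 1)
d(V) = 229 (d(V) = 1 - 1*(-228) = 1 + 228 = 229)
251253 + d(1/(O(-7, 13) + 142)) = 251253 + 229 = 251482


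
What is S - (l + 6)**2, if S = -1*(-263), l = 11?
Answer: -26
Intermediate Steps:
S = 263
S - (l + 6)**2 = 263 - (11 + 6)**2 = 263 - 1*17**2 = 263 - 1*289 = 263 - 289 = -26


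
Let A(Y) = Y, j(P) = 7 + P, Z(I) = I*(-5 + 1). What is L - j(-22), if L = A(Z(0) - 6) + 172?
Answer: 181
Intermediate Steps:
Z(I) = -4*I (Z(I) = I*(-4) = -4*I)
L = 166 (L = (-4*0 - 6) + 172 = (0 - 6) + 172 = -6 + 172 = 166)
L - j(-22) = 166 - (7 - 22) = 166 - 1*(-15) = 166 + 15 = 181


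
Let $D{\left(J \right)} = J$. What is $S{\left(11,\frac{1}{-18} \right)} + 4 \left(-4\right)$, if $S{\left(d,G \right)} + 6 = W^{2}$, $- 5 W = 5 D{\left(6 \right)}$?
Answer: $14$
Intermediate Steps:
$W = -6$ ($W = - \frac{5 \cdot 6}{5} = \left(- \frac{1}{5}\right) 30 = -6$)
$S{\left(d,G \right)} = 30$ ($S{\left(d,G \right)} = -6 + \left(-6\right)^{2} = -6 + 36 = 30$)
$S{\left(11,\frac{1}{-18} \right)} + 4 \left(-4\right) = 30 + 4 \left(-4\right) = 30 - 16 = 14$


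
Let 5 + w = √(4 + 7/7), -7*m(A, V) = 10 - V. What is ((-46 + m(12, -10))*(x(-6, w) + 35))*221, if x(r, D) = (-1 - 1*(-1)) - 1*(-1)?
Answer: -2720952/7 ≈ -3.8871e+5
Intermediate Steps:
m(A, V) = -10/7 + V/7 (m(A, V) = -(10 - V)/7 = -10/7 + V/7)
w = -5 + √5 (w = -5 + √(4 + 7/7) = -5 + √(4 + 7*(⅐)) = -5 + √(4 + 1) = -5 + √5 ≈ -2.7639)
x(r, D) = 1 (x(r, D) = (-1 + 1) + 1 = 0 + 1 = 1)
((-46 + m(12, -10))*(x(-6, w) + 35))*221 = ((-46 + (-10/7 + (⅐)*(-10)))*(1 + 35))*221 = ((-46 + (-10/7 - 10/7))*36)*221 = ((-46 - 20/7)*36)*221 = -342/7*36*221 = -12312/7*221 = -2720952/7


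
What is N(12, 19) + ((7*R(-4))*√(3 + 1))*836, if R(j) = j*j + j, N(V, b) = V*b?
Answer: 140676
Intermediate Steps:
R(j) = j + j² (R(j) = j² + j = j + j²)
N(12, 19) + ((7*R(-4))*√(3 + 1))*836 = 12*19 + ((7*(-4*(1 - 4)))*√(3 + 1))*836 = 228 + ((7*(-4*(-3)))*√4)*836 = 228 + ((7*12)*2)*836 = 228 + (84*2)*836 = 228 + 168*836 = 228 + 140448 = 140676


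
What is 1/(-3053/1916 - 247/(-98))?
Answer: 93884/87029 ≈ 1.0788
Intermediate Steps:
1/(-3053/1916 - 247/(-98)) = 1/(-3053*1/1916 - 247*(-1/98)) = 1/(-3053/1916 + 247/98) = 1/(87029/93884) = 93884/87029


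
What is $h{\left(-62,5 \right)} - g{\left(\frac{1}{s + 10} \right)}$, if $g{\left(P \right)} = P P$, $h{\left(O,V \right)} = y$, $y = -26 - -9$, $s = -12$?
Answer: $- \frac{69}{4} \approx -17.25$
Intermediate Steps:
$y = -17$ ($y = -26 + 9 = -17$)
$h{\left(O,V \right)} = -17$
$g{\left(P \right)} = P^{2}$
$h{\left(-62,5 \right)} - g{\left(\frac{1}{s + 10} \right)} = -17 - \left(\frac{1}{-12 + 10}\right)^{2} = -17 - \left(\frac{1}{-2}\right)^{2} = -17 - \left(- \frac{1}{2}\right)^{2} = -17 - \frac{1}{4} = - \frac{69}{4}$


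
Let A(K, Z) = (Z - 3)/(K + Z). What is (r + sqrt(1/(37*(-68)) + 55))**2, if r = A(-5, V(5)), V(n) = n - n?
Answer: 3482119/62900 + 3*sqrt(87040391)/3145 ≈ 64.259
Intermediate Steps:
V(n) = 0
A(K, Z) = (-3 + Z)/(K + Z)
r = 3/5 (r = (-3 + 0)/(-5 + 0) = -3/(-5) = -1/5*(-3) = 3/5 ≈ 0.60000)
(r + sqrt(1/(37*(-68)) + 55))**2 = (3/5 + sqrt(1/(37*(-68)) + 55))**2 = (3/5 + sqrt((1/37)*(-1/68) + 55))**2 = (3/5 + sqrt(-1/2516 + 55))**2 = (3/5 + sqrt(138379/2516))**2 = (3/5 + sqrt(87040391)/1258)**2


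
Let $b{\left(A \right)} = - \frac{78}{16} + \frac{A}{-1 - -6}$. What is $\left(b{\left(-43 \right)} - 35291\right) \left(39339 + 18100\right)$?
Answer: $- \frac{81114149581}{40} \approx -2.0279 \cdot 10^{9}$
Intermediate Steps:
$b{\left(A \right)} = - \frac{39}{8} + \frac{A}{5}$ ($b{\left(A \right)} = \left(-78\right) \frac{1}{16} + \frac{A}{-1 + 6} = - \frac{39}{8} + \frac{A}{5}$)
$\left(b{\left(-43 \right)} - 35291\right) \left(39339 + 18100\right) = \left(\left(- \frac{39}{8} + \frac{1}{5} \left(-43\right)\right) - 35291\right) \left(39339 + 18100\right) = \left(\left(- \frac{39}{8} - \frac{43}{5}\right) - 35291\right) 57439 = \left(- \frac{539}{40} - 35291\right) 57439 = \left(- \frac{1412179}{40}\right) 57439 = - \frac{81114149581}{40}$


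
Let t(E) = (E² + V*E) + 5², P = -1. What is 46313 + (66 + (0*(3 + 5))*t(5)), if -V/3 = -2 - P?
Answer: 46379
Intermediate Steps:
V = 3 (V = -3*(-2 - 1*(-1)) = -3*(-2 + 1) = -3*(-1) = 3)
t(E) = 25 + E² + 3*E (t(E) = (E² + 3*E) + 5² = (E² + 3*E) + 25 = 25 + E² + 3*E)
46313 + (66 + (0*(3 + 5))*t(5)) = 46313 + (66 + (0*(3 + 5))*(25 + 5² + 3*5)) = 46313 + (66 + (0*8)*(25 + 25 + 15)) = 46313 + (66 + 0*65) = 46313 + (66 + 0) = 46313 + 66 = 46379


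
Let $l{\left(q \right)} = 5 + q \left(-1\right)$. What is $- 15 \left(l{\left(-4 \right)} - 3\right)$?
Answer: $-90$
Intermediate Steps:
$l{\left(q \right)} = 5 - q$
$- 15 \left(l{\left(-4 \right)} - 3\right) = - 15 \left(\left(5 - -4\right) - 3\right) = - 15 \left(\left(5 + 4\right) - 3\right) = - 15 \left(9 - 3\right) = \left(-15\right) 6 = -90$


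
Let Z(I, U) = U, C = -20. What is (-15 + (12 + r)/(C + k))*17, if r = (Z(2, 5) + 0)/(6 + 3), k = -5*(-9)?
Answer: -55454/225 ≈ -246.46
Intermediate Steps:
k = 45
r = 5/9 (r = (5 + 0)/(6 + 3) = 5/9 ≈ 0.55556)
(-15 + (12 + r)/(C + k))*17 = (-15 + (12 + 5/9)/(-20 + 45))*17 = (-15 + (113/9)/25)*17 = (-15 + (113/9)*(1/25))*17 = (-15 + 113/225)*17 = -3262/225*17 = -55454/225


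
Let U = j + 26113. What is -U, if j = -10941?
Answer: -15172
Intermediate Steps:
U = 15172 (U = -10941 + 26113 = 15172)
-U = -1*15172 = -15172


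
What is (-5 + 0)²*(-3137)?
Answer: -78425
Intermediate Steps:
(-5 + 0)²*(-3137) = (-5)²*(-3137) = 25*(-3137) = -78425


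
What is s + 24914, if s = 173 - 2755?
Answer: 22332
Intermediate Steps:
s = -2582
s + 24914 = -2582 + 24914 = 22332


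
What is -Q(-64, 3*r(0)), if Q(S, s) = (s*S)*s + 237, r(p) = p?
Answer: -237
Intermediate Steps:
Q(S, s) = 237 + S*s² (Q(S, s) = (S*s)*s + 237 = S*s² + 237 = 237 + S*s²)
-Q(-64, 3*r(0)) = -(237 - 64*(3*0)²) = -(237 - 64*0²) = -(237 - 64*0) = -(237 + 0) = -1*237 = -237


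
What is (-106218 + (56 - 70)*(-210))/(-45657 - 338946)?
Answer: 34426/128201 ≈ 0.26853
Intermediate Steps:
(-106218 + (56 - 70)*(-210))/(-45657 - 338946) = (-106218 - 14*(-210))/(-384603) = (-106218 + 2940)*(-1/384603) = -103278*(-1/384603) = 34426/128201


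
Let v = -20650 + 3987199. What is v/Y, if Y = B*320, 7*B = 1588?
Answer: 27765843/508160 ≈ 54.640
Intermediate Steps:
B = 1588/7 (B = (1/7)*1588 = 1588/7 ≈ 226.86)
v = 3966549
Y = 508160/7 (Y = (1588/7)*320 = 508160/7 ≈ 72594.)
v/Y = 3966549/(508160/7) = 3966549*(7/508160) = 27765843/508160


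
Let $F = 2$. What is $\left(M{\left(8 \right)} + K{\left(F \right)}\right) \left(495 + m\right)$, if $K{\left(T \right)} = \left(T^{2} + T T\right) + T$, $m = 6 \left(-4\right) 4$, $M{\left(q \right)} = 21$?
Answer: $12369$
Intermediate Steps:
$m = -96$ ($m = \left(-24\right) 4 = -96$)
$K{\left(T \right)} = T + 2 T^{2}$ ($K{\left(T \right)} = \left(T^{2} + T^{2}\right) + T = 2 T^{2} + T = T + 2 T^{2}$)
$\left(M{\left(8 \right)} + K{\left(F \right)}\right) \left(495 + m\right) = \left(21 + 2 \left(1 + 2 \cdot 2\right)\right) \left(495 - 96\right) = \left(21 + 2 \left(1 + 4\right)\right) 399 = \left(21 + 2 \cdot 5\right) 399 = \left(21 + 10\right) 399 = 31 \cdot 399 = 12369$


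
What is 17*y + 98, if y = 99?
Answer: 1781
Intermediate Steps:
17*y + 98 = 17*99 + 98 = 1683 + 98 = 1781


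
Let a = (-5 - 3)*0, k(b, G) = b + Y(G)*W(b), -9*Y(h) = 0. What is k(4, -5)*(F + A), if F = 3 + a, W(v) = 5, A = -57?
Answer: -216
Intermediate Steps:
Y(h) = 0 (Y(h) = -⅑*0 = 0)
k(b, G) = b (k(b, G) = b + 0*5 = b + 0 = b)
a = 0 (a = -8*0 = 0)
F = 3 (F = 3 + 0 = 3)
k(4, -5)*(F + A) = 4*(3 - 57) = 4*(-54) = -216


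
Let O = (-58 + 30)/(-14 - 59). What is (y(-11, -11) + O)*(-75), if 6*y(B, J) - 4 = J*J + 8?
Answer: -246925/146 ≈ -1691.3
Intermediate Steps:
y(B, J) = 2 + J²/6 (y(B, J) = ⅔ + (J*J + 8)/6 = ⅔ + (J² + 8)/6 = ⅔ + (8 + J²)/6 = ⅔ + (4/3 + J²/6) = 2 + J²/6)
O = 28/73 (O = -28/(-73) = -28*(-1/73) = 28/73 ≈ 0.38356)
(y(-11, -11) + O)*(-75) = ((2 + (⅙)*(-11)²) + 28/73)*(-75) = ((2 + (⅙)*121) + 28/73)*(-75) = ((2 + 121/6) + 28/73)*(-75) = (133/6 + 28/73)*(-75) = (9877/438)*(-75) = -246925/146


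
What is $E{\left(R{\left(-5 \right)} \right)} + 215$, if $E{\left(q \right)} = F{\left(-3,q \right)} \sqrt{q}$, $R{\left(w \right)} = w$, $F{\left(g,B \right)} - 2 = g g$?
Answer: $215 + 11 i \sqrt{5} \approx 215.0 + 24.597 i$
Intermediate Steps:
$F{\left(g,B \right)} = 2 + g^{2}$ ($F{\left(g,B \right)} = 2 + g g = 2 + g^{2}$)
$E{\left(q \right)} = 11 \sqrt{q}$ ($E{\left(q \right)} = \left(2 + \left(-3\right)^{2}\right) \sqrt{q} = \left(2 + 9\right) \sqrt{q} = 11 \sqrt{q}$)
$E{\left(R{\left(-5 \right)} \right)} + 215 = 11 \sqrt{-5} + 215 = 11 i \sqrt{5} + 215 = 215 + 11 i \sqrt{5}$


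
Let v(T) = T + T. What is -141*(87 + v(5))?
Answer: -13677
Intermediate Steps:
v(T) = 2*T
-141*(87 + v(5)) = -141*(87 + 2*5) = -141*(87 + 10) = -141*97 = -13677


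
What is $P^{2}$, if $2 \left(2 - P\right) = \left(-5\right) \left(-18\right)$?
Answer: $1849$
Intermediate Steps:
$P = -43$ ($P = 2 - \frac{\left(-5\right) \left(-18\right)}{2} = 2 - 45 = -43$)
$P^{2} = \left(-43\right)^{2} = 1849$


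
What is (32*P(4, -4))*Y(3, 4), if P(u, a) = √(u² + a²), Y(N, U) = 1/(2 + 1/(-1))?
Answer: 128*√2 ≈ 181.02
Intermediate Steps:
Y(N, U) = 1 (Y(N, U) = 1/(2 - 1) = 1/1 = 1)
P(u, a) = √(a² + u²)
(32*P(4, -4))*Y(3, 4) = (32*√((-4)² + 4²))*1 = (32*√(16 + 16))*1 = (32*√32)*1 = (32*(4*√2))*1 = (128*√2)*1 = 128*√2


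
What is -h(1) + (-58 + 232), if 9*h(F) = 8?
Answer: 1558/9 ≈ 173.11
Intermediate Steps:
h(F) = 8/9 (h(F) = (⅑)*8 = 8/9)
-h(1) + (-58 + 232) = -1*8/9 + (-58 + 232) = -8/9 + 174 = 1558/9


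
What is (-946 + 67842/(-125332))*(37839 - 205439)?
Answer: 4970677196600/31333 ≈ 1.5864e+8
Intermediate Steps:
(-946 + 67842/(-125332))*(37839 - 205439) = (-946 + 67842*(-1/125332))*(-167600) = (-946 - 33921/62666)*(-167600) = -59315957/62666*(-167600) = 4970677196600/31333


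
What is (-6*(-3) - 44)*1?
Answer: -26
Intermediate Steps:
(-6*(-3) - 44)*1 = (18 - 44)*1 = -26*1 = -26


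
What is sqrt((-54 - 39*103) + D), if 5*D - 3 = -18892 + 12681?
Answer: I*sqrt(132815)/5 ≈ 72.888*I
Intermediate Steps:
D = -6208/5 (D = 3/5 + (-18892 + 12681)/5 = 3/5 + (1/5)*(-6211) = 3/5 - 6211/5 = -6208/5 ≈ -1241.6)
sqrt((-54 - 39*103) + D) = sqrt((-54 - 39*103) - 6208/5) = sqrt((-54 - 4017) - 6208/5) = sqrt(-4071 - 6208/5) = sqrt(-26563/5) = I*sqrt(132815)/5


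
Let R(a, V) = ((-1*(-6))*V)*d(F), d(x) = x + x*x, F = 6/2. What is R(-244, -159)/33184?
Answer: -1431/4148 ≈ -0.34499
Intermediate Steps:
F = 3 (F = 6*(½) = 3)
d(x) = x + x²
R(a, V) = 72*V (R(a, V) = ((-1*(-6))*V)*(3*(1 + 3)) = (6*V)*(3*4) = (6*V)*12 = 72*V)
R(-244, -159)/33184 = (72*(-159))/33184 = -11448*1/33184 = -1431/4148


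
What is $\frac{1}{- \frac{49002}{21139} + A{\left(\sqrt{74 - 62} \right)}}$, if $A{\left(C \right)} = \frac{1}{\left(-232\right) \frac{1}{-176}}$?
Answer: $- \frac{613031}{956000} \approx -0.64125$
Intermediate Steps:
$A{\left(C \right)} = \frac{22}{29}$ ($A{\left(C \right)} = \frac{1}{\left(-232\right) \left(- \frac{1}{176}\right)} = \frac{1}{\frac{29}{22}} = \frac{22}{29}$)
$\frac{1}{- \frac{49002}{21139} + A{\left(\sqrt{74 - 62} \right)}} = \frac{1}{- \frac{49002}{21139} + \frac{22}{29}} = \frac{1}{- \frac{956000}{613031}} = - \frac{613031}{956000}$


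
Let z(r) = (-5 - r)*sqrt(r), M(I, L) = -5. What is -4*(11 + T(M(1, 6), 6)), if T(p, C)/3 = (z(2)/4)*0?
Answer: -44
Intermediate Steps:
z(r) = sqrt(r)*(-5 - r)
T(p, C) = 0 (T(p, C) = 3*(((sqrt(2)*(-5 - 1*2))/4)*0) = 3*(((sqrt(2)*(-5 - 2))*(1/4))*0) = 3*(((sqrt(2)*(-7))*(1/4))*0) = 3*((-7*sqrt(2)*(1/4))*0) = 3*(-7*sqrt(2)/4*0) = 3*0 = 0)
-4*(11 + T(M(1, 6), 6)) = -4*(11 + 0) = -4*11 = -44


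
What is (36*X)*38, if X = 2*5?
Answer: 13680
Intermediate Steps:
X = 10
(36*X)*38 = (36*10)*38 = 360*38 = 13680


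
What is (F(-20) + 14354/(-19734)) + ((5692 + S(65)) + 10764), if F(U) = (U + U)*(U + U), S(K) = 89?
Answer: 179029538/9867 ≈ 18144.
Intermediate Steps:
F(U) = 4*U**2 (F(U) = (2*U)*(2*U) = 4*U**2)
(F(-20) + 14354/(-19734)) + ((5692 + S(65)) + 10764) = (4*(-20)**2 + 14354/(-19734)) + ((5692 + 89) + 10764) = (4*400 + 14354*(-1/19734)) + (5781 + 10764) = (1600 - 7177/9867) + 16545 = 15780023/9867 + 16545 = 179029538/9867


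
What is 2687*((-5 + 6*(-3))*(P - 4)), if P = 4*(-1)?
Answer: 494408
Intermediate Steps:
P = -4
2687*((-5 + 6*(-3))*(P - 4)) = 2687*((-5 + 6*(-3))*(-4 - 4)) = 2687*((-5 - 18)*(-8)) = 2687*(-23*(-8)) = 2687*184 = 494408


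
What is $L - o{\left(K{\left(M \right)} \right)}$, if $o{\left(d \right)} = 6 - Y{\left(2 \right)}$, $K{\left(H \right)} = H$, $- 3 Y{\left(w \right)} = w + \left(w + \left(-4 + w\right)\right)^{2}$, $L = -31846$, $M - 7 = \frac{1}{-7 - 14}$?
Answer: $- \frac{95558}{3} \approx -31853.0$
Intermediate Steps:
$M = \frac{146}{21}$ ($M = 7 + \frac{1}{-7 - 14} = 7 + \frac{1}{-21} = 7 - \frac{1}{21} = \frac{146}{21} \approx 6.9524$)
$Y{\left(w \right)} = - \frac{w}{3} - \frac{\left(-4 + 2 w\right)^{2}}{3}$ ($Y{\left(w \right)} = - \frac{w + \left(w + \left(-4 + w\right)\right)^{2}}{3} = - \frac{w + \left(-4 + 2 w\right)^{2}}{3} = - \frac{w}{3} - \frac{\left(-4 + 2 w\right)^{2}}{3}$)
$o{\left(d \right)} = \frac{20}{3}$ ($o{\left(d \right)} = 6 - \left(- \frac{4 \left(-2 + 2\right)^{2}}{3} - \frac{2}{3}\right) = 6 - \left(- \frac{4 \cdot 0^{2}}{3} - \frac{2}{3}\right) = 6 - \left(\left(- \frac{4}{3}\right) 0 - \frac{2}{3}\right) = 6 - \left(0 - \frac{2}{3}\right) = 6 - - \frac{2}{3} = 6 + \frac{2}{3} = \frac{20}{3}$)
$L - o{\left(K{\left(M \right)} \right)} = -31846 - \frac{20}{3} = - \frac{95558}{3}$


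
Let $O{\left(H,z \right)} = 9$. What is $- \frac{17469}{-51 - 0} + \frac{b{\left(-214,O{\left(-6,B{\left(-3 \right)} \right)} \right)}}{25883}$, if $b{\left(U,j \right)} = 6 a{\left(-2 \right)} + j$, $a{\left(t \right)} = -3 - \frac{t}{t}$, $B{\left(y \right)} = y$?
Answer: $\frac{150716454}{440011} \approx 342.53$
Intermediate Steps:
$a{\left(t \right)} = -4$ ($a{\left(t \right)} = -3 - 1 = -4$)
$b{\left(U,j \right)} = -24 + j$ ($b{\left(U,j \right)} = 6 \left(-4\right) + j = -24 + j$)
$- \frac{17469}{-51 - 0} + \frac{b{\left(-214,O{\left(-6,B{\left(-3 \right)} \right)} \right)}}{25883} = - \frac{17469}{-51 - 0} + \frac{-24 + 9}{25883} = - \frac{17469}{-51 + 0} - \frac{15}{25883} = - \frac{17469}{-51} - \frac{15}{25883} = \left(-17469\right) \left(- \frac{1}{51}\right) - \frac{15}{25883} = \frac{5823}{17} - \frac{15}{25883} = \frac{150716454}{440011}$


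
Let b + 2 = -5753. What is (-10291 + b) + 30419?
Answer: 14373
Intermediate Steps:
b = -5755 (b = -2 - 5753 = -5755)
(-10291 + b) + 30419 = (-10291 - 5755) + 30419 = -16046 + 30419 = 14373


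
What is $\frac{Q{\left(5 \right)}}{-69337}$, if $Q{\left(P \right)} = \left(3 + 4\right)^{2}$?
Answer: $- \frac{49}{69337} \approx -0.00070669$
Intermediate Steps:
$Q{\left(P \right)} = 49$ ($Q{\left(P \right)} = 7^{2} = 49$)
$\frac{Q{\left(5 \right)}}{-69337} = \frac{49}{-69337} = 49 \left(- \frac{1}{69337}\right) = - \frac{49}{69337}$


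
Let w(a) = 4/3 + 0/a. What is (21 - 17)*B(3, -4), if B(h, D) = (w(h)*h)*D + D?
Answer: -80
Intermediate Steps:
w(a) = 4/3 (w(a) = 4*(1/3) + 0 = 4/3 + 0 = 4/3)
B(h, D) = D + 4*D*h/3 (B(h, D) = (4*h/3)*D + D = 4*D*h/3 + D = D + 4*D*h/3)
(21 - 17)*B(3, -4) = (21 - 17)*((1/3)*(-4)*(3 + 4*3)) = 4*((1/3)*(-4)*(3 + 12)) = 4*((1/3)*(-4)*15) = 4*(-20) = -80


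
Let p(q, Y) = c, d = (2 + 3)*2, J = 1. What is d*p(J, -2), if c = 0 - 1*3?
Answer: -30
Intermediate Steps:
d = 10 (d = 5*2 = 10)
c = -3 (c = 0 - 3 = -3)
p(q, Y) = -3
d*p(J, -2) = 10*(-3) = -30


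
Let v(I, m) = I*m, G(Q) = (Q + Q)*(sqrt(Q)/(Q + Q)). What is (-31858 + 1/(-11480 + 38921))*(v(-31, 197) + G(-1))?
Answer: 5338833307339/27441 - 874215377*I/27441 ≈ 1.9456e+8 - 31858.0*I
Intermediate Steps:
G(Q) = sqrt(Q) (G(Q) = (2*Q)*(sqrt(Q)/((2*Q))) = (2*Q)*((1/(2*Q))*sqrt(Q)) = (2*Q)*(1/(2*sqrt(Q))) = sqrt(Q))
(-31858 + 1/(-11480 + 38921))*(v(-31, 197) + G(-1)) = (-31858 + 1/(-11480 + 38921))*(-31*197 + sqrt(-1)) = (-31858 + 1/27441)*(-6107 + I) = -874215377*(-6107 + I)/27441 = 5338833307339/27441 - 874215377*I/27441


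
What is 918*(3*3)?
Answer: 8262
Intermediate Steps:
918*(3*3) = 918*9 = 8262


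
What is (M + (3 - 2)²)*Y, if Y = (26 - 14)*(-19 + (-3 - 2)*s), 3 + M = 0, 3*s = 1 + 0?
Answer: 496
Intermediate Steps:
s = ⅓ (s = (1 + 0)/3 = (⅓)*1 = ⅓ ≈ 0.33333)
M = -3 (M = -3 + 0 = -3)
Y = -248 (Y = (26 - 14)*(-19 + (-3 - 2)*(⅓)) = 12*(-19 - 5*⅓) = 12*(-19 - 5/3) = 12*(-62/3) = -248)
(M + (3 - 2)²)*Y = (-3 + (3 - 2)²)*(-248) = (-3 + 1²)*(-248) = (-3 + 1)*(-248) = -2*(-248) = 496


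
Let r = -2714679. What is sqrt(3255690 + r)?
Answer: sqrt(541011) ≈ 735.53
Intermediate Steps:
sqrt(3255690 + r) = sqrt(3255690 - 2714679) = sqrt(541011)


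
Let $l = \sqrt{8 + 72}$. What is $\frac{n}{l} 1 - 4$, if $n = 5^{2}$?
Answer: $-4 + \frac{5 \sqrt{5}}{4} \approx -1.2049$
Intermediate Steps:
$n = 25$
$l = 4 \sqrt{5}$ ($l = \sqrt{80} = 4 \sqrt{5} \approx 8.9443$)
$\frac{n}{l} 1 - 4 = \frac{25}{4 \sqrt{5}} \cdot 1 - 4 = 25 \frac{\sqrt{5}}{20} \cdot 1 - 4 = \frac{5 \sqrt{5}}{4} \cdot 1 - 4 = \frac{5 \sqrt{5}}{4} - 4 = -4 + \frac{5 \sqrt{5}}{4}$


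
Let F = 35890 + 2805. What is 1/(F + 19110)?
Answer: 1/57805 ≈ 1.7300e-5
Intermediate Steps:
F = 38695
1/(F + 19110) = 1/(38695 + 19110) = 1/57805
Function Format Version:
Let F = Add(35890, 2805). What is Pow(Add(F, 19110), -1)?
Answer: Rational(1, 57805) ≈ 1.7300e-5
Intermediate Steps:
F = 38695
Pow(Add(F, 19110), -1) = Pow(Add(38695, 19110), -1) = Pow(57805, -1) = Rational(1, 57805)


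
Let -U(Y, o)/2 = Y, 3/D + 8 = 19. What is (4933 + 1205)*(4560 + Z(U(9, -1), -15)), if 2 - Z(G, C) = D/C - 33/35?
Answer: 196052184/7 ≈ 2.8007e+7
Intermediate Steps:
D = 3/11 (D = 3/(-8 + 19) = 3/11 ≈ 0.27273)
U(Y, o) = -2*Y
Z(G, C) = 103/35 - 3/(11*C) (Z(G, C) = 2 - (3/(11*C) - 33/35) = 2 - (-33/35 + 3/(11*C)) = 2 + (33/35 - 3/(11*C)) = 103/35 - 3/(11*C))
(4933 + 1205)*(4560 + Z(U(9, -1), -15)) = (4933 + 1205)*(4560 + (1/385)*(-105 + 1133*(-15))/(-15)) = 6138*(4560 + (1/385)*(-1/15)*(-105 - 16995)) = 6138*(4560 + (1/385)*(-1/15)*(-17100)) = 6138*(4560 + 228/77) = 6138*(351348/77) = 196052184/7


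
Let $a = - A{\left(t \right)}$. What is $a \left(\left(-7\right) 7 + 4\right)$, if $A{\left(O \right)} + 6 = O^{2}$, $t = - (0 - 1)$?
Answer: $-225$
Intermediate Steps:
$t = 1$ ($t = \left(-1\right) \left(-1\right) = 1$)
$A{\left(O \right)} = -6 + O^{2}$
$a = 5$ ($a = - (-6 + 1^{2}) = - (-6 + 1) = \left(-1\right) \left(-5\right) = 5$)
$a \left(\left(-7\right) 7 + 4\right) = 5 \left(\left(-7\right) 7 + 4\right) = 5 \left(-49 + 4\right) = 5 \left(-45\right) = -225$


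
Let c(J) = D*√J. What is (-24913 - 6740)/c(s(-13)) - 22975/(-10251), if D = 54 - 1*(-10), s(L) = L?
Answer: 22975/10251 + 31653*I*√13/832 ≈ 2.2412 + 137.17*I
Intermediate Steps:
D = 64 (D = 54 + 10 = 64)
c(J) = 64*√J
(-24913 - 6740)/c(s(-13)) - 22975/(-10251) = (-24913 - 6740)/((64*√(-13))) - 22975/(-10251) = -31653*(-I*√13/832) - 22975*(-1/10251) = -31653*(-I*√13/832) + 22975/10251 = -(-31653)*I*√13/832 + 22975/10251 = 31653*I*√13/832 + 22975/10251 = 22975/10251 + 31653*I*√13/832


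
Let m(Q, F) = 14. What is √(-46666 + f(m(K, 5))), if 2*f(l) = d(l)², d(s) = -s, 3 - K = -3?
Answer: 2*I*√11642 ≈ 215.8*I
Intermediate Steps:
K = 6 (K = 3 - 1*(-3) = 3 + 3 = 6)
f(l) = l²/2 (f(l) = (-l)²/2 = l²/2)
√(-46666 + f(m(K, 5))) = √(-46666 + (½)*14²) = √(-46666 + (½)*196) = √(-46666 + 98) = √(-46568) = 2*I*√11642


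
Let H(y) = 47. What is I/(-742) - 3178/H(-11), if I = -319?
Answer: -2343083/34874 ≈ -67.187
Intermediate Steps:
I/(-742) - 3178/H(-11) = -319/(-742) - 3178/47 = -319*(-1/742) - 3178*1/47 = 319/742 - 3178/47 = -2343083/34874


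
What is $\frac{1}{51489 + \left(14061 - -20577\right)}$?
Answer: $\frac{1}{86127} \approx 1.1611 \cdot 10^{-5}$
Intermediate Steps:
$\frac{1}{51489 + \left(14061 - -20577\right)} = \frac{1}{51489 + \left(14061 + 20577\right)} = \frac{1}{51489 + 34638} = \frac{1}{86127}$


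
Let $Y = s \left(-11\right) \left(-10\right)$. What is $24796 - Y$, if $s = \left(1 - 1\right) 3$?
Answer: $24796$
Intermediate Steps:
$s = 0$ ($s = 0 \cdot 3 = 0$)
$Y = 0$ ($Y = 0 \left(-11\right) \left(-10\right) = 0 \left(-10\right) = 0$)
$24796 - Y = 24796 - 0 = 24796 + 0 = 24796$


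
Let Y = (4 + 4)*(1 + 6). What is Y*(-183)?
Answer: -10248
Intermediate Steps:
Y = 56 (Y = 8*7 = 56)
Y*(-183) = 56*(-183) = -10248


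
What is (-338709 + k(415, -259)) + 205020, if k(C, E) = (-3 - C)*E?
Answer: -25427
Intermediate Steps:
k(C, E) = E*(-3 - C)
(-338709 + k(415, -259)) + 205020 = (-338709 - 1*(-259)*(3 + 415)) + 205020 = (-338709 - 1*(-259)*418) + 205020 = (-338709 + 108262) + 205020 = -230447 + 205020 = -25427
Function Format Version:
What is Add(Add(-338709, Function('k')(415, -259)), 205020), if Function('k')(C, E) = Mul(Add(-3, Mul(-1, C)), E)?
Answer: -25427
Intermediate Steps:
Function('k')(C, E) = Mul(E, Add(-3, Mul(-1, C)))
Add(Add(-338709, Function('k')(415, -259)), 205020) = Add(Add(-338709, Mul(-1, -259, Add(3, 415))), 205020) = Add(Add(-338709, Mul(-1, -259, 418)), 205020) = Add(Add(-338709, 108262), 205020) = Add(-230447, 205020) = -25427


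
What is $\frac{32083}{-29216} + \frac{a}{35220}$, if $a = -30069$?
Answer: $- \frac{167371597}{85748960} \approx -1.9519$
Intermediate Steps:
$\frac{32083}{-29216} + \frac{a}{35220} = \frac{32083}{-29216} - \frac{30069}{35220} = 32083 \left(- \frac{1}{29216}\right) - \frac{10023}{11740} = - \frac{32083}{29216} - \frac{10023}{11740} = - \frac{167371597}{85748960}$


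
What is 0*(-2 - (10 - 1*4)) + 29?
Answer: 29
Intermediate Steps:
0*(-2 - (10 - 1*4)) + 29 = 0*(-2 - (10 - 4)) + 29 = 0*(-2 - 1*6) + 29 = 0*(-2 - 6) + 29 = 0*(-8) + 29 = 0 + 29 = 29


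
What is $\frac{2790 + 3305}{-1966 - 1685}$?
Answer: $- \frac{6095}{3651} \approx -1.6694$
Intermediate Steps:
$\frac{2790 + 3305}{-1966 - 1685} = \frac{6095}{-3651} = 6095 \left(- \frac{1}{3651}\right) = - \frac{6095}{3651}$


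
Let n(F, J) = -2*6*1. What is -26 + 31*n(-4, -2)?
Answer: -398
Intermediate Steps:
n(F, J) = -12 (n(F, J) = -12*1 = -12)
-26 + 31*n(-4, -2) = -26 + 31*(-12) = -26 - 372 = -398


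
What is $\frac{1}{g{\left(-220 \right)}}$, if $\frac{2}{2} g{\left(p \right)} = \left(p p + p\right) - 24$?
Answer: $\frac{1}{48156} \approx 2.0766 \cdot 10^{-5}$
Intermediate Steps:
$g{\left(p \right)} = -24 + p + p^{2}$ ($g{\left(p \right)} = \left(p p + p\right) - 24 = \left(p^{2} + p\right) - 24 = \left(p + p^{2}\right) - 24 = -24 + p + p^{2}$)
$\frac{1}{g{\left(-220 \right)}} = \frac{1}{-24 - 220 + \left(-220\right)^{2}} = \frac{1}{-24 - 220 + 48400} = \frac{1}{48156}$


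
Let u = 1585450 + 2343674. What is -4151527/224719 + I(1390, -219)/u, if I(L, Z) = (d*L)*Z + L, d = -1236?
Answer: 34119571261751/441474408078 ≈ 77.286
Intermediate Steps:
u = 3929124
I(L, Z) = L - 1236*L*Z (I(L, Z) = (-1236*L)*Z + L = -1236*L*Z + L = L - 1236*L*Z)
-4151527/224719 + I(1390, -219)/u = -4151527/224719 + (1390*(1 - 1236*(-219)))/3929124 = -4151527*1/224719 + (1390*(1 + 270684))*(1/3929124) = -4151527/224719 + (1390*270685)*(1/3929124) = -4151527/224719 + 376252150*(1/3929124) = -4151527/224719 + 188126075/1964562 = 34119571261751/441474408078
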